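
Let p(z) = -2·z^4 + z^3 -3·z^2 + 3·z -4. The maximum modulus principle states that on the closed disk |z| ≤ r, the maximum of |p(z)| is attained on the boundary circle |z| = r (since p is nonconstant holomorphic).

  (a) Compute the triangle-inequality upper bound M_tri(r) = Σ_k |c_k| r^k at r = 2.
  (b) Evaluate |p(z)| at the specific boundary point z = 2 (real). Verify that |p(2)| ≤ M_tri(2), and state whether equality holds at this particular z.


Coefficients: c_0 = -4, c_1 = 3, c_2 = -3, c_3 = 1, c_4 = -2. Radius r = 2.
Part (a). Triangle bound: M_tri(r) = Σ_k |c_k| r^k
  = |-4|·2^0 + |3|·2^1 + |-3|·2^2 + |1|·2^3 + |-2|·2^4
  = 4 + 6 + 12 + 8 + 32 = 62.
This bounds M(r) := max_{|z|=r} |p(z)| from above; equality holds iff all terms c_k z^k can be made to align in phase at a single z on |z|=r.
Part (b). At z = 2 (real, on the circle |z| = r):
  p(2) = (-4)·2^0 + (3)·2^1 + (-3)·2^2 + (1)·2^3 + (-2)·2^4 = -34.
  |p(2)| = 34.
Check: |p(2)| = 34 ≤ 62 = M_tri(2). ✓ Equality does not hold at z = 2 (the coefficients have mixed signs, so the terms do not all align in phase there).

M_tri(2) = 62; |p(2)| = 34; equality at z=2: no.


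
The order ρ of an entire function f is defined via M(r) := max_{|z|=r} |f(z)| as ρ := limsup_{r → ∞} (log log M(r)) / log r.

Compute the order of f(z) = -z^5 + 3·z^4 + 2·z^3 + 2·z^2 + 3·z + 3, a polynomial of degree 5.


|f(z)| ≤ Σ|c_k|·r^k = O(r^5) as r → ∞. Polynomial growth is O(e^{r^ε}) for every ε > 0 (since r^5/e^{r^ε} → 0), so ρ ≤ ε for all ε > 0, i.e. ρ = 0. Every nonconstant polynomial has order 0.
Therefore ρ = 0.

Order ρ = 0.


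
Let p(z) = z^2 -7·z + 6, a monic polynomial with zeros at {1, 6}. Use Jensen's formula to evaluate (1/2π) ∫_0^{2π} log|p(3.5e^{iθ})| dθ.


Zeros: 1, 6; r = 3.5.
Inside |z| < r: 1. Outside (|z| ≥ r): 6.
p(0) = 6, so log|p(0)| = log(6) = 1.7918.
Apply Jensen: I(r) = log|p(0)| + Σ_k log(r/|z_k|), summed over zeros inside |z| < r.
  log(r/|z_k|) for z_k = 1: log(3.5/1) = 1.2528
  Outside zeros (6) contribute nothing to the Jensen sum.
Sum over inside zeros: 1.2528.
I(r) = log|p(0)| + (inside sum) = 1.7918 + 1.2528 = 3.0445.
Note: since some zeros are outside |z| ≤ r, the simplified n·log(r) form does NOT apply — only the inside zeros contribute.

I(r) ≈ 3.0445.


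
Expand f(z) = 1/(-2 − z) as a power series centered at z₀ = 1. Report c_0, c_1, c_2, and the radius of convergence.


Let w = z − z₀, so z = z₀ + w.
Then -2 − z = -2 − (z₀ + w) = (-2 − z₀) − w = -3 − w.
f(z) = 1/(-3 − w) = (1/(-3)) · 1/(1 − w/(-3)) = Σ_{n≥0} w^n / (-3)^(n+1).
So c_n = 1/(-3)^(n+1):
  c_0 = 1/(-3)^1 = -1/3.
  c_1 = 1/(-3)^2 = 1/9.
  c_2 = 1/(-3)^3 = -1/27.
The series is valid for |w/d| < 1, i.e. |z − z₀| < |d|.
Radius of convergence: R = |-2 − z₀| = |-3| = 3 (distance from z₀ to the singularity z = -2).

c_0 = -1/3, c_1 = 1/9, c_2 = -1/27; R = 3.


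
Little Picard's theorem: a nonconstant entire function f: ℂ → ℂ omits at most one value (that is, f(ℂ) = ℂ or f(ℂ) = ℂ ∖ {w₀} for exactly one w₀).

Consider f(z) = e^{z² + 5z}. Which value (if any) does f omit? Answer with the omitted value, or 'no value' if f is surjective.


Little Picard bounds the complement of f(ℂ) to at most one point.
The exponent g(z) = z² + 5z is a nonconstant polynomial, hence surjective onto ℂ. So e^{g(z)} takes every value in {e^w : w ∈ ℂ} = ℂ ∖ {0}. Adding 0 shifts the range to ℂ ∖ {0}. f omits exactly 0.

Omitted value: 0.


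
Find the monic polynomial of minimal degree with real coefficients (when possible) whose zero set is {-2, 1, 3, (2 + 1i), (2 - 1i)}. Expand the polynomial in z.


The polynomial is p(z) = ∏_{α ∈ S} (z − α), where S = {-2, 1, 3, (2 + 1i), (2 - 1i)}.
Expanding the product yields: p(z) = z^5 -6·z^4 + 8·z^3 + 16·z^2 -49·z + 30.
Note conjugate pairs combine to real quadratics: (z − (2+1i))(z − (2−1i)) = z² − 4z + 5.
The resulting polynomial has degree 5 and real coefficients as required.

p(z) = z^5 -6·z^4 + 8·z^3 + 16·z^2 -49·z + 30.


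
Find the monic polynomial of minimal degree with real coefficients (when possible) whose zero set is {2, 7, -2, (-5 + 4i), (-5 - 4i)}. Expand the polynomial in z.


The polynomial is p(z) = ∏_{α ∈ S} (z − α), where S = {2, 7, -2, (-5 + 4i), (-5 - 4i)}.
Expanding the product yields: p(z) = z^5 + 3·z^4 -33·z^3 -299·z^2 + 116·z + 1148.
Note conjugate pairs combine to real quadratics: (z − (-5+4i))(z − (-5−4i)) = z² + 10z + 41.
The resulting polynomial has degree 5 and real coefficients as required.

p(z) = z^5 + 3·z^4 -33·z^3 -299·z^2 + 116·z + 1148.


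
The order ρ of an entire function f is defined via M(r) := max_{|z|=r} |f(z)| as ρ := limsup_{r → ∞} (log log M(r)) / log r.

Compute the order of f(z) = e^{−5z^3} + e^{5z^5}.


Each summand is entire of order 3 and 5 respectively (as in the single-exponential case). The order of a sum is at most the max of the orders, so ρ ≤ 5. For the lower bound: on |z|=r choose arg z so that 5z^5 is real positive; then |e^{5z^5}| = e^{5r^5} while |e^{-5z^3}| ≤ e^{5r^3} = o(e^{5r^5}). So |f| ≥ e^{5r^5}(1 − o(1)) and ρ ≥ 5. Hence ρ = max(3, 5) = 5.
Therefore ρ = 5.

Order ρ = 5.


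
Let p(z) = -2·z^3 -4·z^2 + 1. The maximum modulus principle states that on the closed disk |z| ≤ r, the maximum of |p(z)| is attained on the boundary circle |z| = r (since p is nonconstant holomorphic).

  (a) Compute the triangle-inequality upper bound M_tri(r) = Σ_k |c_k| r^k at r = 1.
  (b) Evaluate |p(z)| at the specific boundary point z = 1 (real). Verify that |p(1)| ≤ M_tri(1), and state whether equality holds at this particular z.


Coefficients: c_0 = 1, c_1 = 0, c_2 = -4, c_3 = -2. Radius r = 1.
Part (a). Triangle bound: M_tri(r) = Σ_k |c_k| r^k
  = |1|·1^0 + |0|·1^1 + |-4|·1^2 + |-2|·1^3
  = 1 + 0 + 4 + 2 = 7.
This bounds M(r) := max_{|z|=r} |p(z)| from above; equality holds iff all terms c_k z^k can be made to align in phase at a single z on |z|=r.
Part (b). At z = 1 (real, on the circle |z| = r):
  p(1) = (1)·1^0 + (0)·1^1 + (-4)·1^2 + (-2)·1^3 = -5.
  |p(1)| = 5.
Check: |p(1)| = 5 ≤ 7 = M_tri(1). ✓ Equality does not hold at z = 1 (the coefficients have mixed signs, so the terms do not all align in phase there).

M_tri(1) = 7; |p(1)| = 5; equality at z=1: no.


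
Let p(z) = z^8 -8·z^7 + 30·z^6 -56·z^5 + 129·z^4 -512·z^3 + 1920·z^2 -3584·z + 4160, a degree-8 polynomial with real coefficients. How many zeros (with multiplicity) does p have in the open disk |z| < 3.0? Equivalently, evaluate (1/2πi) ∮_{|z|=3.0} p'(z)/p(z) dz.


The zeros of p are: (2 + 2i), (2 - 2i), (3 + 2i), (3 - 2i), (1 + 2i), (1 - 2i), (-2 + 2i), (-2 - 2i).
Their magnitudes are: 2.828, 2.828, 3.606, 3.606, 2.236, 2.236, 2.828, 2.828.
Zeros with |z| < R = 3.0: (2 + 2i), (2 - 2i), (1 + 2i), (1 - 2i), (-2 + 2i), (-2 - 2i).
Count = 6.
By the argument principle, (1/2πi) ∮_{|z|=R} p'(z)/p(z) dz equals exactly this count.

Number of zeros inside |z| < 3.0: 6.


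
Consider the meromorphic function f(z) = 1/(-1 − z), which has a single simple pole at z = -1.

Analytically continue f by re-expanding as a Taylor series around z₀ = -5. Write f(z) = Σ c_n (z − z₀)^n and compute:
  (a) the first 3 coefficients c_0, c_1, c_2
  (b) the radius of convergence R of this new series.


Let w = z − z₀, so z = z₀ + w.
Then -1 − z = -1 − (z₀ + w) = (-1 − z₀) − w = 4 − w.
f(z) = 1/(4 − w) = (1/(4)) · 1/(1 − w/(4)) = Σ_{n≥0} w^n / (4)^(n+1).
So c_n = 1/(4)^(n+1):
  c_0 = 1/(4)^1 = 1/4.
  c_1 = 1/(4)^2 = 1/16.
  c_2 = 1/(4)^3 = 1/64.
The series is valid for |w/d| < 1, i.e. |z − z₀| < |d|.
Radius of convergence: R = |-1 − z₀| = |4| = 4 (distance from z₀ to the singularity z = -1).

c_0 = 1/4, c_1 = 1/16, c_2 = 1/64; R = 4.


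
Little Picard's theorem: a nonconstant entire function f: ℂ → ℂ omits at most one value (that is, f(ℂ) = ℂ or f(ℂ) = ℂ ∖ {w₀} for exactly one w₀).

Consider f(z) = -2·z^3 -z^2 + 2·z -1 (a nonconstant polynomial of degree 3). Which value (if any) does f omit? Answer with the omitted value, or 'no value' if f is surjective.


Little Picard bounds the complement of f(ℂ) to at most one point.
For every w ∈ ℂ, the equation p(z) − w = 0 is a nonconstant polynomial in z and hence has at least one root by the fundamental theorem of algebra. So p is surjective onto ℂ, omitting no value.

Omitted value: no value.


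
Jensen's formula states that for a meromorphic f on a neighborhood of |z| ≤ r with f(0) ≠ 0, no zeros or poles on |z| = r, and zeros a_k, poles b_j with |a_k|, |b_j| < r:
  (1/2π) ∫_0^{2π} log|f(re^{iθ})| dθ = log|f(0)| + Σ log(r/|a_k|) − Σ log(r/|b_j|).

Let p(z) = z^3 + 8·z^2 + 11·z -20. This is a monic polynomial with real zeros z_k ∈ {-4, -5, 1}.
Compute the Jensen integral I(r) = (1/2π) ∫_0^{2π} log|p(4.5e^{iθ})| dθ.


Zeros: -5, -4, 1; r = 4.5.
Inside |z| < r: -4, 1. Outside (|z| ≥ r): -5.
p(0) = -20, so log|p(0)| = log(20) = 2.9957.
Apply Jensen: I(r) = log|p(0)| + Σ_k log(r/|z_k|), summed over zeros inside |z| < r.
  log(r/|z_k|) for z_k = -4: log(4.5/4) = 0.1178
  log(r/|z_k|) for z_k = 1: log(4.5/1) = 1.5041
  Outside zeros (-5) contribute nothing to the Jensen sum.
Sum over inside zeros: 1.6219.
I(r) = log|p(0)| + (inside sum) = 2.9957 + 1.6219 = 4.6176.
Note: since some zeros are outside |z| ≤ r, the simplified n·log(r) form does NOT apply — only the inside zeros contribute.

I(r) ≈ 4.6176.


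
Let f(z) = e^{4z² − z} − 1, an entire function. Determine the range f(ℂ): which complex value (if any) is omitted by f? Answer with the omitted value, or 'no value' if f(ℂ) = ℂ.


Little Picard bounds the complement of f(ℂ) to at most one point.
The exponent g(z) = 4z² − z is a nonconstant polynomial, hence surjective onto ℂ. So e^{g(z)} takes every value in {e^w : w ∈ ℂ} = ℂ ∖ {0}. Adding -1 shifts the range to ℂ ∖ {-1}. f omits exactly -1.

Omitted value: -1.


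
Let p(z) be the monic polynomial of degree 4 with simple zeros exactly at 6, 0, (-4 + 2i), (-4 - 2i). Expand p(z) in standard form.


The polynomial is p(z) = ∏_{α ∈ S} (z − α), where S = {6, 0, (-4 + 2i), (-4 - 2i)}.
Expanding the product yields: p(z) = z^4 + 2·z^3 -28·z^2 -120·z.
Note conjugate pairs combine to real quadratics: (z − (-4+2i))(z − (-4−2i)) = z² + 8z + 20.
The resulting polynomial has degree 4 and real coefficients as required.

p(z) = z^4 + 2·z^3 -28·z^2 -120·z.


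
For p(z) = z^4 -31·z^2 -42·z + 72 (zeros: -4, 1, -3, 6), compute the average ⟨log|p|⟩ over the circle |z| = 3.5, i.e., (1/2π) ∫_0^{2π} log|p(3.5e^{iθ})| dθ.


Zeros: -4, -3, 1, 6; r = 3.5.
Inside |z| < r: -3, 1. Outside (|z| ≥ r): -4, 6.
p(0) = 72, so log|p(0)| = log(72) = 4.2767.
Apply Jensen: I(r) = log|p(0)| + Σ_k log(r/|z_k|), summed over zeros inside |z| < r.
  log(r/|z_k|) for z_k = 1: log(3.5/1) = 1.2528
  log(r/|z_k|) for z_k = -3: log(3.5/3) = 0.1542
  Outside zeros (-4, 6) contribute nothing to the Jensen sum.
Sum over inside zeros: 1.4069.
I(r) = log|p(0)| + (inside sum) = 4.2767 + 1.4069 = 5.6836.
Note: since some zeros are outside |z| ≤ r, the simplified n·log(r) form does NOT apply — only the inside zeros contribute.

I(r) ≈ 5.6836.


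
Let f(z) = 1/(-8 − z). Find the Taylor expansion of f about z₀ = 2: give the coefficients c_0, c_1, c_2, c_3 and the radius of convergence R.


Let w = z − z₀, so z = z₀ + w.
Then -8 − z = -8 − (z₀ + w) = (-8 − z₀) − w = -10 − w.
f(z) = 1/(-10 − w) = (1/(-10)) · 1/(1 − w/(-10)) = Σ_{n≥0} w^n / (-10)^(n+1).
So c_n = 1/(-10)^(n+1):
  c_0 = 1/(-10)^1 = -1/10.
  c_1 = 1/(-10)^2 = 1/100.
  c_2 = 1/(-10)^3 = -1/1000.
  c_3 = 1/(-10)^4 = 1/10000.
The series is valid for |w/d| < 1, i.e. |z − z₀| < |d|.
Radius of convergence: R = |-8 − z₀| = |-10| = 10 (distance from z₀ to the singularity z = -8).

c_0 = -1/10, c_1 = 1/100, c_2 = -1/1000, c_3 = 1/10000; R = 10.


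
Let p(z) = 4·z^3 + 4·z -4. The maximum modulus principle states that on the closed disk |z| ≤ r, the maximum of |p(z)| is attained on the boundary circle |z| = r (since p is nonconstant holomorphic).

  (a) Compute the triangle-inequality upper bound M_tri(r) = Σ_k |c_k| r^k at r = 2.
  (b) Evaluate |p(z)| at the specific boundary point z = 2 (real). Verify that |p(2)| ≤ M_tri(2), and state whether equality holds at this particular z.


Coefficients: c_0 = -4, c_1 = 4, c_2 = 0, c_3 = 4. Radius r = 2.
Part (a). Triangle bound: M_tri(r) = Σ_k |c_k| r^k
  = |-4|·2^0 + |4|·2^1 + |0|·2^2 + |4|·2^3
  = 4 + 8 + 0 + 32 = 44.
This bounds M(r) := max_{|z|=r} |p(z)| from above; equality holds iff all terms c_k z^k can be made to align in phase at a single z on |z|=r.
Part (b). At z = 2 (real, on the circle |z| = r):
  p(2) = (-4)·2^0 + (4)·2^1 + (0)·2^2 + (4)·2^3 = 36.
  |p(2)| = 36.
Check: |p(2)| = 36 ≤ 44 = M_tri(2). ✓ Equality does not hold at z = 2 (the coefficients have mixed signs, so the terms do not all align in phase there).

M_tri(2) = 44; |p(2)| = 36; equality at z=2: no.


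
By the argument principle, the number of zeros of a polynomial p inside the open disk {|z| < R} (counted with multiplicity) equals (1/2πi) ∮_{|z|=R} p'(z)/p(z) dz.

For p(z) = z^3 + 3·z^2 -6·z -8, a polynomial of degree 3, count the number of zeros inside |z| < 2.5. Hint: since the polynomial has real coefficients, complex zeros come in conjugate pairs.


The zeros of p are: 2, -4, -1.
Their magnitudes are: 2, 4, 1.
Zeros with |z| < R = 2.5: 2, -1.
Count = 2.
By the argument principle, (1/2πi) ∮_{|z|=R} p'(z)/p(z) dz equals exactly this count.

Number of zeros inside |z| < 2.5: 2.


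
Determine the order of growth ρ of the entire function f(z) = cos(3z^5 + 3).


Write cos(w) = (e^{iw} ± e^{−iw})/(2 or 2i), so |cos(w)| ≤ e^{|w|}. With w = 3z^5 + 3, |w| ≤ 3r^5 + 3 on |z|=r, giving M(r) ≤ e^{3r^5 + 3} and ρ ≤ 5. For the lower bound, choose z on |z|=r with 3z^5 purely imaginary of modulus 3r^5; then |cos(3z^5 + 3)| grows like e^{3r^5}/2, so ρ ≥ 5. Hence ρ = 5.
Therefore ρ = 5.

Order ρ = 5.


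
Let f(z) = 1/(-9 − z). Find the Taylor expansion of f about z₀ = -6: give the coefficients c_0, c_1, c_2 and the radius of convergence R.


Let w = z − z₀, so z = z₀ + w.
Then -9 − z = -9 − (z₀ + w) = (-9 − z₀) − w = -3 − w.
f(z) = 1/(-3 − w) = (1/(-3)) · 1/(1 − w/(-3)) = Σ_{n≥0} w^n / (-3)^(n+1).
So c_n = 1/(-3)^(n+1):
  c_0 = 1/(-3)^1 = -1/3.
  c_1 = 1/(-3)^2 = 1/9.
  c_2 = 1/(-3)^3 = -1/27.
The series is valid for |w/d| < 1, i.e. |z − z₀| < |d|.
Radius of convergence: R = |-9 − z₀| = |-3| = 3 (distance from z₀ to the singularity z = -9).

c_0 = -1/3, c_1 = 1/9, c_2 = -1/27; R = 3.


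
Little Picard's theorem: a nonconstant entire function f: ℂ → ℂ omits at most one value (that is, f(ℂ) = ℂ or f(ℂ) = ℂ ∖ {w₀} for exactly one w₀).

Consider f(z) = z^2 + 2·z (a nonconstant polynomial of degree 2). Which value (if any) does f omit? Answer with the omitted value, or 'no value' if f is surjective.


Little Picard bounds the complement of f(ℂ) to at most one point.
For every w ∈ ℂ, the equation p(z) − w = 0 is a nonconstant polynomial in z and hence has at least one root by the fundamental theorem of algebra. So p is surjective onto ℂ, omitting no value.

Omitted value: no value.


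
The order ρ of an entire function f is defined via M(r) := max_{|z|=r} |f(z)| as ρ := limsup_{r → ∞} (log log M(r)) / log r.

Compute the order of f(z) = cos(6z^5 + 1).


Write cos(w) = (e^{iw} ± e^{−iw})/(2 or 2i), so |cos(w)| ≤ e^{|w|}. With w = 6z^5 + 1, |w| ≤ 6r^5 + 1 on |z|=r, giving M(r) ≤ e^{6r^5 + 1} and ρ ≤ 5. For the lower bound, choose z on |z|=r with 6z^5 purely imaginary of modulus 6r^5; then |cos(6z^5 + 1)| grows like e^{6r^5}/2, so ρ ≥ 5. Hence ρ = 5.
Therefore ρ = 5.

Order ρ = 5.


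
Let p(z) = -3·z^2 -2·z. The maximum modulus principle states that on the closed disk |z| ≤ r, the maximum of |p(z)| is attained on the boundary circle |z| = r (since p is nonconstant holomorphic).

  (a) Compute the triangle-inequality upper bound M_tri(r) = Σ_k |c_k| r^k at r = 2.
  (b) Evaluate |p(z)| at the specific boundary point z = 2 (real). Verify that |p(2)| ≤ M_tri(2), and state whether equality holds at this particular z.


Coefficients: c_0 = 0, c_1 = -2, c_2 = -3. Radius r = 2.
Part (a). Triangle bound: M_tri(r) = Σ_k |c_k| r^k
  = |0|·2^0 + |-2|·2^1 + |-3|·2^2
  = 0 + 4 + 12 = 16.
This bounds M(r) := max_{|z|=r} |p(z)| from above; equality holds iff all terms c_k z^k can be made to align in phase at a single z on |z|=r.
Part (b). At z = 2 (real, on the circle |z| = r):
  p(2) = (0)·2^0 + (-2)·2^1 + (-3)·2^2 = -16.
  |p(2)| = 16.
Since all nonzero coefficients share the same sign, |p(2)| = 16 = M_tri(2); the triangle bound is attained at z = 2, so in fact M(r) = 16.

M_tri(2) = 16; |p(2)| = 16; equality at z=2: yes.


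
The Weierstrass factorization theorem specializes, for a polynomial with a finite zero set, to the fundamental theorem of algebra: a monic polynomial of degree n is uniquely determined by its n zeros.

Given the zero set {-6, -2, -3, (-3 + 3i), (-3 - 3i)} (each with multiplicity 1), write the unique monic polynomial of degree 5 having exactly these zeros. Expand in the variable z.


The polynomial is p(z) = ∏_{α ∈ S} (z − α), where S = {-6, -2, -3, (-3 + 3i), (-3 - 3i)}.
Expanding the product yields: p(z) = z^5 + 17·z^4 + 120·z^3 + 450·z^2 + 864·z + 648.
Note conjugate pairs combine to real quadratics: (z − (-3+3i))(z − (-3−3i)) = z² + 6z + 18.
The resulting polynomial has degree 5 and real coefficients as required.

p(z) = z^5 + 17·z^4 + 120·z^3 + 450·z^2 + 864·z + 648.


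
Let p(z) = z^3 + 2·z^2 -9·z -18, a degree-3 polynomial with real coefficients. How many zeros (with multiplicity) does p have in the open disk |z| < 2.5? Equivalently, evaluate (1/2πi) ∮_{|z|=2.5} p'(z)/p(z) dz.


The zeros of p are: -2, 3, -3.
Their magnitudes are: 2, 3, 3.
Zeros with |z| < R = 2.5: -2.
Count = 1.
By the argument principle, (1/2πi) ∮_{|z|=R} p'(z)/p(z) dz equals exactly this count.

Number of zeros inside |z| < 2.5: 1.


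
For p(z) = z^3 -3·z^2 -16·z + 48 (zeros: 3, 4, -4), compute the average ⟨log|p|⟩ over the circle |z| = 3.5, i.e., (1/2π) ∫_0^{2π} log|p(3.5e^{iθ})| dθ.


Zeros: -4, 3, 4; r = 3.5.
Inside |z| < r: 3. Outside (|z| ≥ r): -4, 4.
p(0) = 48, so log|p(0)| = log(48) = 3.8712.
Apply Jensen: I(r) = log|p(0)| + Σ_k log(r/|z_k|), summed over zeros inside |z| < r.
  log(r/|z_k|) for z_k = 3: log(3.5/3) = 0.1542
  Outside zeros (-4, 4) contribute nothing to the Jensen sum.
Sum over inside zeros: 0.1542.
I(r) = log|p(0)| + (inside sum) = 3.8712 + 0.1542 = 4.0254.
Note: since some zeros are outside |z| ≤ r, the simplified n·log(r) form does NOT apply — only the inside zeros contribute.

I(r) ≈ 4.0254.


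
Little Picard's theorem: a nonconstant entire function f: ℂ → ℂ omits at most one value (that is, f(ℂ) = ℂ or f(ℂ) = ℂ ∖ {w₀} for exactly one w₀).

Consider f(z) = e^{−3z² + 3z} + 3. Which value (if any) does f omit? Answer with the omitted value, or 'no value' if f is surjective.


Little Picard bounds the complement of f(ℂ) to at most one point.
The exponent g(z) = −3z² + 3z is a nonconstant polynomial, hence surjective onto ℂ. So e^{g(z)} takes every value in {e^w : w ∈ ℂ} = ℂ ∖ {0}. Adding 3 shifts the range to ℂ ∖ {3}. f omits exactly 3.

Omitted value: 3.


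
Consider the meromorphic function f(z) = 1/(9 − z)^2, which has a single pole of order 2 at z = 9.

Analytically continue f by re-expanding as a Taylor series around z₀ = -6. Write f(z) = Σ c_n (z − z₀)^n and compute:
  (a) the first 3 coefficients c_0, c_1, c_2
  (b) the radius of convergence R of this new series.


Let w = z − z₀, so z = z₀ + w.
Then 9 − z = 9 − (z₀ + w) = (9 − z₀) − w = 15 − w.
f(z) = 1/(15 − w)^2 = (1/(15)^2) · (1 − w/(15))^{−2}.
By the binomial series (1−u)^{−2} = Σ_{n≥0} C(n+1, 1) u^n for |u|<1, with u = w/(15):
  c_n = C(n+1, 1) / (15)^(n+2).
  c_0 = 1/(15)^2 = 1/225.
  c_1 = 2/(15)^3 = 2/3375.
  c_2 = 3/(15)^4 = 1/16875.
The series is valid for |w/d| < 1, i.e. |z − z₀| < |d|.
Radius of convergence: R = |9 − z₀| = |15| = 15 (distance from z₀ to the singularity z = 9).

c_0 = 1/225, c_1 = 2/3375, c_2 = 1/16875; R = 15.


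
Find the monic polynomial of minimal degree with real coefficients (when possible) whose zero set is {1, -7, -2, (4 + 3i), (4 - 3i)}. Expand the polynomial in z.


The polynomial is p(z) = ∏_{α ∈ S} (z − α), where S = {1, -7, -2, (4 + 3i), (4 - 3i)}.
Expanding the product yields: p(z) = z^5 -34·z^3 + 146·z^2 + 237·z -350.
Note conjugate pairs combine to real quadratics: (z − (4+3i))(z − (4−3i)) = z² − 8z + 25.
The resulting polynomial has degree 5 and real coefficients as required.

p(z) = z^5 -34·z^3 + 146·z^2 + 237·z -350.


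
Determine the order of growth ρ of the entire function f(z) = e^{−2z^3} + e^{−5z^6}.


Each summand is entire of order 3 and 6 respectively (as in the single-exponential case). The order of a sum is at most the max of the orders, so ρ ≤ 6. For the lower bound: on |z|=r choose arg z so that -5z^6 is real positive; then |e^{-5z^6}| = e^{5r^6} while |e^{-2z^3}| ≤ e^{2r^3} = o(e^{5r^6}). So |f| ≥ e^{5r^6}(1 − o(1)) and ρ ≥ 6. Hence ρ = max(3, 6) = 6.
Therefore ρ = 6.

Order ρ = 6.


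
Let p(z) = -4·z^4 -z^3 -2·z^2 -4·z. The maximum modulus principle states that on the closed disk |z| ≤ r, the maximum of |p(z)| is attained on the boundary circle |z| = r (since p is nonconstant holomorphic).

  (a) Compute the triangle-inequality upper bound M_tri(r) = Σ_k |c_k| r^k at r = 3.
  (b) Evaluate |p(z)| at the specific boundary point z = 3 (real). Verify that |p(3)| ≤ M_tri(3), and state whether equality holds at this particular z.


Coefficients: c_0 = 0, c_1 = -4, c_2 = -2, c_3 = -1, c_4 = -4. Radius r = 3.
Part (a). Triangle bound: M_tri(r) = Σ_k |c_k| r^k
  = |0|·3^0 + |-4|·3^1 + |-2|·3^2 + |-1|·3^3 + |-4|·3^4
  = 0 + 12 + 18 + 27 + 324 = 381.
This bounds M(r) := max_{|z|=r} |p(z)| from above; equality holds iff all terms c_k z^k can be made to align in phase at a single z on |z|=r.
Part (b). At z = 3 (real, on the circle |z| = r):
  p(3) = (0)·3^0 + (-4)·3^1 + (-2)·3^2 + (-1)·3^3 + (-4)·3^4 = -381.
  |p(3)| = 381.
Since all nonzero coefficients share the same sign, |p(3)| = 381 = M_tri(3); the triangle bound is attained at z = 3, so in fact M(r) = 381.

M_tri(3) = 381; |p(3)| = 381; equality at z=3: yes.


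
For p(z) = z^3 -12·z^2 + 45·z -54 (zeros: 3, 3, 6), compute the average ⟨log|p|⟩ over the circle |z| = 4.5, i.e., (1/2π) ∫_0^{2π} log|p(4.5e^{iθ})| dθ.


Zeros: 3, 3, 6; r = 4.5.
Inside |z| < r: 3, 3. Outside (|z| ≥ r): 6.
p(0) = -54, so log|p(0)| = log(54) = 3.9890.
Apply Jensen: I(r) = log|p(0)| + Σ_k log(r/|z_k|), summed over zeros inside |z| < r.
  log(r/|z_k|) for z_k = 3: log(4.5/3) = 0.4055
  log(r/|z_k|) for z_k = 3: log(4.5/3) = 0.4055
  Outside zeros (6) contribute nothing to the Jensen sum.
Sum over inside zeros: 0.8109.
I(r) = log|p(0)| + (inside sum) = 3.9890 + 0.8109 = 4.7999.
Note: since some zeros are outside |z| ≤ r, the simplified n·log(r) form does NOT apply — only the inside zeros contribute.

I(r) ≈ 4.7999.


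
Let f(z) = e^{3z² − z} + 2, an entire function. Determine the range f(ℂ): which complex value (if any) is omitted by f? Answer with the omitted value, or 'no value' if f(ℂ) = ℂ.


Little Picard bounds the complement of f(ℂ) to at most one point.
The exponent g(z) = 3z² − z is a nonconstant polynomial, hence surjective onto ℂ. So e^{g(z)} takes every value in {e^w : w ∈ ℂ} = ℂ ∖ {0}. Adding 2 shifts the range to ℂ ∖ {2}. f omits exactly 2.

Omitted value: 2.


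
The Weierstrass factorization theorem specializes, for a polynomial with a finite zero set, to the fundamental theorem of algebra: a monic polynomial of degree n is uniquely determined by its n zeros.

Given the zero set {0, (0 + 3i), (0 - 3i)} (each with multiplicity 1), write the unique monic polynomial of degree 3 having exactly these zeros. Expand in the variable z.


The polynomial is p(z) = ∏_{α ∈ S} (z − α), where S = {0, (0 + 3i), (0 - 3i)}.
Expanding the product yields: p(z) = z^3 + 9·z.
Note conjugate pairs combine to real quadratics: (z − (0+3i))(z − (0−3i)) = z² + 9.
The resulting polynomial has degree 3 and real coefficients as required.

p(z) = z^3 + 9·z.


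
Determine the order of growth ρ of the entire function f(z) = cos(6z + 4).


cos(w) is a linear combination of e^{iw} and e^{−iw} (or e^w, e^{−w} in the hyperbolic case), so |cos(w)| ≤ e^{|w|}. With w = 6z + 4, |w| ≤ 6|z| + 4 = 6r + 4 on |z| = r, giving M(r) ≤ e^{6r + 4}, so ρ ≤ 1. On a suitable ray (z = it for sin/cos; z = t for sinh/cosh, t real → ∞), |cos(6z + 4)| grows like e^{6|t|}/2, so ρ ≥ 1. Hence ρ = 1.
Therefore ρ = 1.

Order ρ = 1.


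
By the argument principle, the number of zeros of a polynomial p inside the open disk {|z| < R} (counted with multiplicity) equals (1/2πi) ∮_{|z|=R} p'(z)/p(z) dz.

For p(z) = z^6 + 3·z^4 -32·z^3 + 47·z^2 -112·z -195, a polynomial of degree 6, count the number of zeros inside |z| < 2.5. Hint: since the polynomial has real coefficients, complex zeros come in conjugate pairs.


The zeros of p are: -1, (1 + 2i), (1 - 2i), (-2 + 3i), (-2 - 3i), 3.
Their magnitudes are: 1, 2.236, 2.236, 3.606, 3.606, 3.
Zeros with |z| < R = 2.5: -1, (1 + 2i), (1 - 2i).
Count = 3.
By the argument principle, (1/2πi) ∮_{|z|=R} p'(z)/p(z) dz equals exactly this count.

Number of zeros inside |z| < 2.5: 3.


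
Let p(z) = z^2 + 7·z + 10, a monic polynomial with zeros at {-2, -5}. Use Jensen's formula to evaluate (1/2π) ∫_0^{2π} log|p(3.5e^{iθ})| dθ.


Zeros: -5, -2; r = 3.5.
Inside |z| < r: -2. Outside (|z| ≥ r): -5.
p(0) = 10, so log|p(0)| = log(10) = 2.3026.
Apply Jensen: I(r) = log|p(0)| + Σ_k log(r/|z_k|), summed over zeros inside |z| < r.
  log(r/|z_k|) for z_k = -2: log(3.5/2) = 0.5596
  Outside zeros (-5) contribute nothing to the Jensen sum.
Sum over inside zeros: 0.5596.
I(r) = log|p(0)| + (inside sum) = 2.3026 + 0.5596 = 2.8622.
Note: since some zeros are outside |z| ≤ r, the simplified n·log(r) form does NOT apply — only the inside zeros contribute.

I(r) ≈ 2.8622.


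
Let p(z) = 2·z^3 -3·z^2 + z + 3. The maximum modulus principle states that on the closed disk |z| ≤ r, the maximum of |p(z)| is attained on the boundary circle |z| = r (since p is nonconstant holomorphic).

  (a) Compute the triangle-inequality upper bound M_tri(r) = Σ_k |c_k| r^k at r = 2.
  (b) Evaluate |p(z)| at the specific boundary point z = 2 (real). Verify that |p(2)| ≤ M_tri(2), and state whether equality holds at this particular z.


Coefficients: c_0 = 3, c_1 = 1, c_2 = -3, c_3 = 2. Radius r = 2.
Part (a). Triangle bound: M_tri(r) = Σ_k |c_k| r^k
  = |3|·2^0 + |1|·2^1 + |-3|·2^2 + |2|·2^3
  = 3 + 2 + 12 + 16 = 33.
This bounds M(r) := max_{|z|=r} |p(z)| from above; equality holds iff all terms c_k z^k can be made to align in phase at a single z on |z|=r.
Part (b). At z = 2 (real, on the circle |z| = r):
  p(2) = (3)·2^0 + (1)·2^1 + (-3)·2^2 + (2)·2^3 = 9.
  |p(2)| = 9.
Check: |p(2)| = 9 ≤ 33 = M_tri(2). ✓ Equality does not hold at z = 2 (the coefficients have mixed signs, so the terms do not all align in phase there).

M_tri(2) = 33; |p(2)| = 9; equality at z=2: no.


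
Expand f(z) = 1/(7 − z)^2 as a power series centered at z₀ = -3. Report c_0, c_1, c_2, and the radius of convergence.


Let w = z − z₀, so z = z₀ + w.
Then 7 − z = 7 − (z₀ + w) = (7 − z₀) − w = 10 − w.
f(z) = 1/(10 − w)^2 = (1/(10)^2) · (1 − w/(10))^{−2}.
By the binomial series (1−u)^{−2} = Σ_{n≥0} C(n+1, 1) u^n for |u|<1, with u = w/(10):
  c_n = C(n+1, 1) / (10)^(n+2).
  c_0 = 1/(10)^2 = 1/100.
  c_1 = 2/(10)^3 = 1/500.
  c_2 = 3/(10)^4 = 3/10000.
The series is valid for |w/d| < 1, i.e. |z − z₀| < |d|.
Radius of convergence: R = |7 − z₀| = |10| = 10 (distance from z₀ to the singularity z = 7).

c_0 = 1/100, c_1 = 1/500, c_2 = 3/10000; R = 10.


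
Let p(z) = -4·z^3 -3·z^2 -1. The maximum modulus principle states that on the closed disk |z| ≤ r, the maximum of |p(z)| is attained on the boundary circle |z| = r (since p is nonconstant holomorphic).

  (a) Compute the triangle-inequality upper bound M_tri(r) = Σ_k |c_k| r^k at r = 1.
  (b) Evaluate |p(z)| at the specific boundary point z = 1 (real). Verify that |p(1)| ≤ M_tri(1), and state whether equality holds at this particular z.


Coefficients: c_0 = -1, c_1 = 0, c_2 = -3, c_3 = -4. Radius r = 1.
Part (a). Triangle bound: M_tri(r) = Σ_k |c_k| r^k
  = |-1|·1^0 + |0|·1^1 + |-3|·1^2 + |-4|·1^3
  = 1 + 0 + 3 + 4 = 8.
This bounds M(r) := max_{|z|=r} |p(z)| from above; equality holds iff all terms c_k z^k can be made to align in phase at a single z on |z|=r.
Part (b). At z = 1 (real, on the circle |z| = r):
  p(1) = (-1)·1^0 + (0)·1^1 + (-3)·1^2 + (-4)·1^3 = -8.
  |p(1)| = 8.
Since all nonzero coefficients share the same sign, |p(1)| = 8 = M_tri(1); the triangle bound is attained at z = 1, so in fact M(r) = 8.

M_tri(1) = 8; |p(1)| = 8; equality at z=1: yes.


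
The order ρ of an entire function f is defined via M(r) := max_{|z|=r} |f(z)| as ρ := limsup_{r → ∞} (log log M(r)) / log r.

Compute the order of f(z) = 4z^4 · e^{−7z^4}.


M(r) = max_{|z|=r} |4|·|z|^4·|e^{−7z^4}| = 4·r^4 · e^{7r^4} (the factors attain their maxima compatibly on |z|=r). Then log M(r) = log 4 + 4·log r + 7r^4, dominated by the last term, so log log M(r) ~ 4·log r. The polynomial factor 4z^4 contributes only a log r term and does not affect the order. ρ = 4.
Therefore ρ = 4.

Order ρ = 4.


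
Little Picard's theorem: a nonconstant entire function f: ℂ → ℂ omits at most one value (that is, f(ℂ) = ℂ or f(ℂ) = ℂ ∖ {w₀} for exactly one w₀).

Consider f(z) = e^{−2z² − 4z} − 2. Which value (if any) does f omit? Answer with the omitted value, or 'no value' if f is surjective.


Little Picard bounds the complement of f(ℂ) to at most one point.
The exponent g(z) = −2z² − 4z is a nonconstant polynomial, hence surjective onto ℂ. So e^{g(z)} takes every value in {e^w : w ∈ ℂ} = ℂ ∖ {0}. Adding -2 shifts the range to ℂ ∖ {-2}. f omits exactly -2.

Omitted value: -2.


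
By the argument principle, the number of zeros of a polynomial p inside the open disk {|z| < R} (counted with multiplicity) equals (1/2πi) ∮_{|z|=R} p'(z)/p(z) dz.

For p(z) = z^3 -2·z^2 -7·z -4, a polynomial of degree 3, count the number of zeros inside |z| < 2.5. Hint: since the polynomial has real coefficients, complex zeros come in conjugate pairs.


The zeros of p are: -1, -1, 4.
Their magnitudes are: 1, 1, 4.
Zeros with |z| < R = 2.5: -1, -1.
Count = 2.
By the argument principle, (1/2πi) ∮_{|z|=R} p'(z)/p(z) dz equals exactly this count.

Number of zeros inside |z| < 2.5: 2.


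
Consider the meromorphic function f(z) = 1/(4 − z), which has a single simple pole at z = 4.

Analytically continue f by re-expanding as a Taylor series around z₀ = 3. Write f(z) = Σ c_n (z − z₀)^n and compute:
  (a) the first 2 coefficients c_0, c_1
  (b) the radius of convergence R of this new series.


Let w = z − z₀, so z = z₀ + w.
Then 4 − z = 4 − (z₀ + w) = (4 − z₀) − w = 1 − w.
f(z) = 1/(1 − w) = (1/(1)) · 1/(1 − w/(1)) = Σ_{n≥0} w^n / (1)^(n+1).
So c_n = 1/(1)^(n+1):
  c_0 = 1/(1)^1 = 1.
  c_1 = 1/(1)^2 = 1.
The series is valid for |w/d| < 1, i.e. |z − z₀| < |d|.
Radius of convergence: R = |4 − z₀| = |1| = 1 (distance from z₀ to the singularity z = 4).

c_0 = 1, c_1 = 1; R = 1.


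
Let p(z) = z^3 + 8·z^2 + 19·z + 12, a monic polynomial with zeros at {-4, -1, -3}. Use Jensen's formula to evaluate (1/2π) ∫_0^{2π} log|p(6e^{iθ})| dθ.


Zeros: -4, -3, -1; r = 6.
Inside |z| < r: -4, -3, -1. Outside (|z| ≥ r): ∅.
p(0) = 12, so log|p(0)| = log(12) = 2.4849.
Apply Jensen: I(r) = log|p(0)| + Σ_k log(r/|z_k|), summed over zeros inside |z| < r.
  log(r/|z_k|) for z_k = -4: log(6/4) = 0.4055
  log(r/|z_k|) for z_k = -1: log(6/1) = 1.7918
  log(r/|z_k|) for z_k = -3: log(6/3) = 0.6931
Sum over inside zeros: 2.8904.
I(r) = log|p(0)| + (inside sum) = 2.4849 + 2.8904 = 5.3753.
Closed form (all zeros inside, monic): I(r) = n·log(r) = 3·log(6) = 5.3753. ✓

I(r) ≈ 5.3753.


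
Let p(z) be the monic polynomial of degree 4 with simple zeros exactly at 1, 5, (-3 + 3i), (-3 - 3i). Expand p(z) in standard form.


The polynomial is p(z) = ∏_{α ∈ S} (z − α), where S = {1, 5, (-3 + 3i), (-3 - 3i)}.
Expanding the product yields: p(z) = z^4 -13·z^2 -78·z + 90.
Note conjugate pairs combine to real quadratics: (z − (-3+3i))(z − (-3−3i)) = z² + 6z + 18.
The resulting polynomial has degree 4 and real coefficients as required.

p(z) = z^4 -13·z^2 -78·z + 90.


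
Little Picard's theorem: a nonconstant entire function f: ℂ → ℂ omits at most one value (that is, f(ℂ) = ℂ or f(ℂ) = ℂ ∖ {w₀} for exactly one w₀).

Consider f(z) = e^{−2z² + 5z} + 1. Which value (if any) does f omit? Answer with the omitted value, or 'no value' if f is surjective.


Little Picard bounds the complement of f(ℂ) to at most one point.
The exponent g(z) = −2z² + 5z is a nonconstant polynomial, hence surjective onto ℂ. So e^{g(z)} takes every value in {e^w : w ∈ ℂ} = ℂ ∖ {0}. Adding 1 shifts the range to ℂ ∖ {1}. f omits exactly 1.

Omitted value: 1.


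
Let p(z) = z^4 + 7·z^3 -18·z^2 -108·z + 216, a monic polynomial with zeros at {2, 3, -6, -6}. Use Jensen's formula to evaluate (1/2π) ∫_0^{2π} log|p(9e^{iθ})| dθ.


Zeros: -6, -6, 2, 3; r = 9.
Inside |z| < r: -6, -6, 2, 3. Outside (|z| ≥ r): ∅.
p(0) = 216, so log|p(0)| = log(216) = 5.3753.
Apply Jensen: I(r) = log|p(0)| + Σ_k log(r/|z_k|), summed over zeros inside |z| < r.
  log(r/|z_k|) for z_k = 2: log(9/2) = 1.5041
  log(r/|z_k|) for z_k = 3: log(9/3) = 1.0986
  log(r/|z_k|) for z_k = -6: log(9/6) = 0.4055
  log(r/|z_k|) for z_k = -6: log(9/6) = 0.4055
Sum over inside zeros: 3.4136.
I(r) = log|p(0)| + (inside sum) = 5.3753 + 3.4136 = 8.7889.
Closed form (all zeros inside, monic): I(r) = n·log(r) = 4·log(9) = 8.7889. ✓

I(r) ≈ 8.7889.


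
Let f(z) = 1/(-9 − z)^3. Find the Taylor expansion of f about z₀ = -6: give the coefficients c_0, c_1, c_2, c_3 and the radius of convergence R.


Let w = z − z₀, so z = z₀ + w.
Then -9 − z = -9 − (z₀ + w) = (-9 − z₀) − w = -3 − w.
f(z) = 1/(-3 − w)^3 = (1/(-3)^3) · (1 − w/(-3))^{−3}.
By the binomial series (1−u)^{−3} = Σ_{n≥0} C(n+2, 2) u^n for |u|<1, with u = w/(-3):
  c_n = C(n+2, 2) / (-3)^(n+3).
  c_0 = 1/(-3)^3 = -1/27.
  c_1 = 3/(-3)^4 = 1/27.
  c_2 = 6/(-3)^5 = -2/81.
  c_3 = 10/(-3)^6 = 10/729.
The series is valid for |w/d| < 1, i.e. |z − z₀| < |d|.
Radius of convergence: R = |-9 − z₀| = |-3| = 3 (distance from z₀ to the singularity z = -9).

c_0 = -1/27, c_1 = 1/27, c_2 = -2/81, c_3 = 10/729; R = 3.


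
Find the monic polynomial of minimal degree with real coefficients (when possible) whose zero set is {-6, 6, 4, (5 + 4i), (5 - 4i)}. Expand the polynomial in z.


The polynomial is p(z) = ∏_{α ∈ S} (z − α), where S = {-6, 6, 4, (5 + 4i), (5 - 4i)}.
Expanding the product yields: p(z) = z^5 -14·z^4 + 45·z^3 + 340·z^2 -2916·z + 5904.
Note conjugate pairs combine to real quadratics: (z − (5+4i))(z − (5−4i)) = z² − 10z + 41.
The resulting polynomial has degree 5 and real coefficients as required.

p(z) = z^5 -14·z^4 + 45·z^3 + 340·z^2 -2916·z + 5904.


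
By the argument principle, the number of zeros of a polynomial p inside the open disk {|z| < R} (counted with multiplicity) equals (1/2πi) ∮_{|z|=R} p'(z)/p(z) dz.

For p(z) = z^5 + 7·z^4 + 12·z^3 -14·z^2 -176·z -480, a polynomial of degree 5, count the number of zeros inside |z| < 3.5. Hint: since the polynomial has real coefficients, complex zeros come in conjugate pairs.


The zeros of p are: (-1 + 3i), (-1 - 3i), 3, -4, -4.
Their magnitudes are: 3.162, 3.162, 3, 4, 4.
Zeros with |z| < R = 3.5: (-1 + 3i), (-1 - 3i), 3.
Count = 3.
By the argument principle, (1/2πi) ∮_{|z|=R} p'(z)/p(z) dz equals exactly this count.

Number of zeros inside |z| < 3.5: 3.


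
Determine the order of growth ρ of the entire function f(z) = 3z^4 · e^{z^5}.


M(r) = max_{|z|=r} |3|·|z|^4·|e^{z^5}| = 3·r^4 · e^{1r^5} (the factors attain their maxima compatibly on |z|=r). Then log M(r) = log 3 + 4·log r + 1r^5, dominated by the last term, so log log M(r) ~ 5·log r. The polynomial factor 3z^4 contributes only a log r term and does not affect the order. ρ = 5.
Therefore ρ = 5.

Order ρ = 5.


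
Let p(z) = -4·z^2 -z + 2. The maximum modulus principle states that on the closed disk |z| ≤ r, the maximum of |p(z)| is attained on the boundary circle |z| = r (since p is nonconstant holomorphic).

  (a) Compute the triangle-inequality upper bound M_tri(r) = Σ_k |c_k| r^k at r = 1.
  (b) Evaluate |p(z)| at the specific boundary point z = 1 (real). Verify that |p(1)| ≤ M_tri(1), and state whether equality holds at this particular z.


Coefficients: c_0 = 2, c_1 = -1, c_2 = -4. Radius r = 1.
Part (a). Triangle bound: M_tri(r) = Σ_k |c_k| r^k
  = |2|·1^0 + |-1|·1^1 + |-4|·1^2
  = 2 + 1 + 4 = 7.
This bounds M(r) := max_{|z|=r} |p(z)| from above; equality holds iff all terms c_k z^k can be made to align in phase at a single z on |z|=r.
Part (b). At z = 1 (real, on the circle |z| = r):
  p(1) = (2)·1^0 + (-1)·1^1 + (-4)·1^2 = -3.
  |p(1)| = 3.
Check: |p(1)| = 3 ≤ 7 = M_tri(1). ✓ Equality does not hold at z = 1 (the coefficients have mixed signs, so the terms do not all align in phase there).

M_tri(1) = 7; |p(1)| = 3; equality at z=1: no.


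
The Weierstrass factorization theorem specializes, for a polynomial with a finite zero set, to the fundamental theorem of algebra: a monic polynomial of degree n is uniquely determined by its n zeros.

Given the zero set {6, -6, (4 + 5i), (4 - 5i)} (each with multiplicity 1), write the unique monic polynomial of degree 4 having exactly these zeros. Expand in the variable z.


The polynomial is p(z) = ∏_{α ∈ S} (z − α), where S = {6, -6, (4 + 5i), (4 - 5i)}.
Expanding the product yields: p(z) = z^4 -8·z^3 + 5·z^2 + 288·z -1476.
Note conjugate pairs combine to real quadratics: (z − (4+5i))(z − (4−5i)) = z² − 8z + 41.
The resulting polynomial has degree 4 and real coefficients as required.

p(z) = z^4 -8·z^3 + 5·z^2 + 288·z -1476.


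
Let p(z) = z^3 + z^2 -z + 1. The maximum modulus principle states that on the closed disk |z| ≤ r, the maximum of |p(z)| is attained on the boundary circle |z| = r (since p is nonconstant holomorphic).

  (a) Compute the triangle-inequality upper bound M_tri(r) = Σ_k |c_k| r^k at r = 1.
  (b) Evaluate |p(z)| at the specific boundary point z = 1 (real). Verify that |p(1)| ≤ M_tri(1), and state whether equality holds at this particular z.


Coefficients: c_0 = 1, c_1 = -1, c_2 = 1, c_3 = 1. Radius r = 1.
Part (a). Triangle bound: M_tri(r) = Σ_k |c_k| r^k
  = |1|·1^0 + |-1|·1^1 + |1|·1^2 + |1|·1^3
  = 1 + 1 + 1 + 1 = 4.
This bounds M(r) := max_{|z|=r} |p(z)| from above; equality holds iff all terms c_k z^k can be made to align in phase at a single z on |z|=r.
Part (b). At z = 1 (real, on the circle |z| = r):
  p(1) = (1)·1^0 + (-1)·1^1 + (1)·1^2 + (1)·1^3 = 2.
  |p(1)| = 2.
Check: |p(1)| = 2 ≤ 4 = M_tri(1). ✓ Equality does not hold at z = 1 (the coefficients have mixed signs, so the terms do not all align in phase there).

M_tri(1) = 4; |p(1)| = 2; equality at z=1: no.


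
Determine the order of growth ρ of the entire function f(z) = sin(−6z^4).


Write sin(w) = (e^{iw} ± e^{−iw})/(2 or 2i), so |sin(w)| ≤ e^{|w|}. With w = −6z^4, |w| ≤ 6r^4 + 0 on |z|=r, giving M(r) ≤ e^{6r^4 + 0} and ρ ≤ 4. For the lower bound, choose z on |z|=r with -6z^4 purely imaginary of modulus 6r^4; then |sin(−6z^4)| grows like e^{6r^4}/2, so ρ ≥ 4. Hence ρ = 4.
Therefore ρ = 4.

Order ρ = 4.
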